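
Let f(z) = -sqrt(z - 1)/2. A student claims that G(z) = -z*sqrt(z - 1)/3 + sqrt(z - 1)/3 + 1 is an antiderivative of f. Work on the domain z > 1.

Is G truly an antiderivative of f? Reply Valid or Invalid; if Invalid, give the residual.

d/dz[G] = (1 - z)/(2*sqrt(z - 1))
This equals f(z) exactly, so the claim holds.

Valid - the claim checks out under differentiation.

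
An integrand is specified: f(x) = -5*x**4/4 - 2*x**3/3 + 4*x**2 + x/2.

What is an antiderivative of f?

An antiderivative is F(x) = -x**5/4 - x**4/6 + 4*x**3/3 + x**2/4.

The integrand splits into summands that can be handled one at a time.
Check: d/dx[-x**5/4 - x**4/6 + 4*x**3/3 + x**2/4] = -5*x**4/4 - 2*x**3/3 + 4*x**2 + x/2 = f(x).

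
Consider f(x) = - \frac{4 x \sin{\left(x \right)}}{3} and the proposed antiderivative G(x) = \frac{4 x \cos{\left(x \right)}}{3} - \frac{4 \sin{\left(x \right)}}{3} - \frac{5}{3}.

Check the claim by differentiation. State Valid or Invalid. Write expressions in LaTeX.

d/dx[G] = - \frac{4 x \sin{\left(x \right)}}{3}
This equals f(x) exactly, so the claim holds.

Valid - differentiating G returns exactly f.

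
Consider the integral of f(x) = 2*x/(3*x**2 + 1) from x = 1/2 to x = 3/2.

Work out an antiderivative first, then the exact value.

Antiderivative: F(x) = log(x**2 + 1/3)/3; value = -log(7/12)/3 + log(31/12)/3

The substitution u = x**2 + 1/3 works: f is exactly (dF/du)*(du/dx) for that inner function.
F(x) = log(x**2 + 1/3)/3 is an antiderivative of f.
Check: d/dx[log(x**2 + 1/3)/3] = 2*x/(3*x**2 + 1) = f(x).
F(3/2) = log(31/12)/3; F(1/2) = log(7/12)/3.
Integral = F(3/2) - F(1/2) = -log(7/12)/3 + log(31/12)/3.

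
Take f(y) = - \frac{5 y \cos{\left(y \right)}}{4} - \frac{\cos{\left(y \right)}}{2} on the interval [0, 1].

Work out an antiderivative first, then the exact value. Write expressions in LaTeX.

The integrand splits into summands that can be handled one at a time.
F(y) = \frac{- 5 y \sin{\left(y \right)} - 2 \sin{\left(y \right)} - 5 \cos{\left(y \right)}}{4} is an antiderivative of f.
Check: d/dy[\frac{- 5 y \sin{\left(y \right)} - 2 \sin{\left(y \right)} - 5 \cos{\left(y \right)}}{4}] = - \frac{5 y \cos{\left(y \right)}}{4} - \frac{\cos{\left(y \right)}}{2} = f(y).
F(1) = - \frac{7 \sin{\left(1 \right)}}{4} - \frac{5 \cos{\left(1 \right)}}{4}; F(0) = - \frac{5}{4}.
Integral = F(1) - F(0) = - \frac{7 \sin{\left(1 \right)}}{4} - \frac{5 \cos{\left(1 \right)}}{4} + \frac{5}{4}.

Antiderivative: F(y) = \frac{- 5 y \sin{\left(y \right)} - 2 \sin{\left(y \right)} - 5 \cos{\left(y \right)}}{4}; value = - \frac{7 \sin{\left(1 \right)}}{4} - \frac{5 \cos{\left(1 \right)}}{4} + \frac{5}{4}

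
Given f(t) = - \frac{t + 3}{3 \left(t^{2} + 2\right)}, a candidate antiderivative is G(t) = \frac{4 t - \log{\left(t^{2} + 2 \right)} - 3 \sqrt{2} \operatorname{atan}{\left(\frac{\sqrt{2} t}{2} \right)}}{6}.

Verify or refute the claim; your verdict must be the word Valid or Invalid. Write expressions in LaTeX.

d/dt[G] = \frac{2 t^{2} - t + 1}{3 t^{2} + 6}
d/dt[G] - f(t) = \frac{2}{3} != 0.

Invalid: d/dt[G] - f = \frac{2}{3}, which is not 0.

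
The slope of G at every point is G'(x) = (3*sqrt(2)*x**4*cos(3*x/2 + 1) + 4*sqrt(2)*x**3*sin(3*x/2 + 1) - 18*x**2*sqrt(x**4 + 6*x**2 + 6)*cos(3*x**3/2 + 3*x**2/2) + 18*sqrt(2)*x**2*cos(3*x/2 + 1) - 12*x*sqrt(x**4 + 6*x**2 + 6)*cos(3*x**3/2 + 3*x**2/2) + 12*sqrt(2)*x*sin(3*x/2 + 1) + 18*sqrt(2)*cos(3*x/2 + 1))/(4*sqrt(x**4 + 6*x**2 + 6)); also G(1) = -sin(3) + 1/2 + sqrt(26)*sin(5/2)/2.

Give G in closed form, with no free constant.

G(x) = sqrt(x**4/2 + 3*x**2 + 3)*sin(3*x/2 + 1) - sin(3*x**3/2 + 3*x**2/2) + 1/2

Whatever form G(x) takes, its d/dx must return the stated G'(x).
A general antiderivative is sqrt(x**4/2 + 3*x**2 + 3)*sin(3*x/2 + 1) - sin(3*x**3/2 + 3*x**2/2) + C.
The condition gives C = -sin(3) + 1/2 + sqrt(26)*sin(5/2)/2 - (-sin(3) + sqrt(26)*sin(5/2)/2) = 1/2.
So G(x) = sqrt(x**4/2 + 3*x**2 + 3)*sin(3*x/2 + 1) - sin(3*x**3/2 + 3*x**2/2) + 1/2.
Check: d/dx[sqrt(x**4/2 + 3*x**2 + 3)*sin(3*x/2 + 1) - sin(3*x**3/2 + 3*x**2/2) + 1/2] = sqrt(2)*(3*x**4*cos(3*x/2 + 1) + 4*x**3*sin(3*x/2 + 1) - 9*sqrt(2)*x**2*sqrt(x**4 + 6*x**2 + 6)*cos(3*x**3/2 + 3*x**2/2) + 18*x**2*cos(3*x/2 + 1) - 6*sqrt(2)*x*sqrt(x**4 + 6*x**2 + 6)*cos(3*x**3/2 + 3*x**2/2) + 12*x*sin(3*x/2 + 1) + 18*cos(3*x/2 + 1))/(4*sqrt(x**4 + 6*x**2 + 6)), which equals G'(x).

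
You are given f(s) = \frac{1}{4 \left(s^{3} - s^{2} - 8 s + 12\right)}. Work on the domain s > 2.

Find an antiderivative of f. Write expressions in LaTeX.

The denominator factors as 4 \left(s - 2\right)^{2} \left(s + 3\right); partial fractions split f into directly integrable pieces: \frac{1}{100 \left(s + 3\right)} - \frac{1}{100 \left(s - 2\right)} + \frac{1}{20 \left(s - 2\right)^{2}}.
Check: d/ds[\frac{- s \log{\left(s - 2 \right)} + s \log{\left(s + 3 \right)} + 2 \log{\left(s - 2 \right)} - 2 \log{\left(s + 3 \right)} - 5}{100 \left(s - 2\right)}] = \frac{1}{4 s^{3} - 4 s^{2} - 32 s + 48}, which equals f(s).

An antiderivative is F(s) = \frac{- s \log{\left(s - 2 \right)} + s \log{\left(s + 3 \right)} + 2 \log{\left(s - 2 \right)} - 2 \log{\left(s + 3 \right)} - 5}{100 \left(s - 2\right)}.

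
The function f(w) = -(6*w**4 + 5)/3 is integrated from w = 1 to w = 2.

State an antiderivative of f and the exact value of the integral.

Antiderivative: F(w) = -2*w**5/5 - 5*w/3; value = -211/15

Check any antiderivative F(w) by computing F'(w) and comparing it with f(w).
F(w) = -2*w**5/5 - 5*w/3 is an antiderivative of f.
Check: d/dw[-2*w**5/5 - 5*w/3] = -2*w**4 - 5/3, which equals f(w).
F(2) = -242/15; F(1) = -31/15.
Integral = F(2) - F(1) = -211/15.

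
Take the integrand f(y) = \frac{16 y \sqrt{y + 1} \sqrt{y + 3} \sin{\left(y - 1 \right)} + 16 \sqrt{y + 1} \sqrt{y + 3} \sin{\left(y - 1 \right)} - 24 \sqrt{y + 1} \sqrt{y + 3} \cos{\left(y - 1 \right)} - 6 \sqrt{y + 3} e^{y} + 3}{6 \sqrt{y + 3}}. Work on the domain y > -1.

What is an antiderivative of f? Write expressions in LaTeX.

For F(y) to be correct the identity F'(y) - f(y) = 0 must hold.
Check: d/dy[- \frac{8 \left(y + 1\right)^{\frac{3}{2}} \cos{\left(y - 1 \right)}}{3} + \sqrt{y + 3} - e^{y}] = \frac{16 y \sqrt{y + 1} \sqrt{y + 3} \sin{\left(y - 1 \right)} + 16 \sqrt{y + 1} \sqrt{y + 3} \sin{\left(y - 1 \right)} - 24 \sqrt{y + 1} \sqrt{y + 3} \cos{\left(y - 1 \right)} - 6 \sqrt{y + 3} e^{y} + 3}{6 \sqrt{y + 3}} = f(y).

An antiderivative is F(y) = - \frac{8 \left(y + 1\right)^{\frac{3}{2}} \cos{\left(y - 1 \right)}}{3} + \sqrt{y + 3} - e^{y}.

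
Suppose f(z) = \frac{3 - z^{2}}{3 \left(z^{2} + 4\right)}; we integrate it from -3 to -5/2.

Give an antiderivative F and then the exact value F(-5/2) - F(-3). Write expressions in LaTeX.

Antiderivative: F(z) = - \frac{2 z - 7 \operatorname{atan}{\left(\frac{z}{2} \right)}}{6}; value = - \frac{7 \operatorname{atan}{\left(\frac{5}{4} \right)}}{6} - \frac{1}{6} + \frac{7 \operatorname{atan}{\left(\frac{3}{2} \right)}}{6}

Differentiate the proposed F(z) back; it has to land on f(z) exactly.
F(z) = - \frac{2 z - 7 \operatorname{atan}{\left(\frac{z}{2} \right)}}{6} is an antiderivative of f.
Check: d/dz[- \frac{2 z - 7 \operatorname{atan}{\left(\frac{z}{2} \right)}}{6}] = \frac{3 - z^{2}}{3 z^{2} + 12}, which equals f(z).
F(-5/2) = \frac{5}{6} - \frac{7 \operatorname{atan}{\left(\frac{5}{4} \right)}}{6}; F(-3) = 1 - \frac{7 \operatorname{atan}{\left(\frac{3}{2} \right)}}{6}.
Integral = F(-5/2) - F(-3) = - \frac{7 \operatorname{atan}{\left(\frac{5}{4} \right)}}{6} - \frac{1}{6} + \frac{7 \operatorname{atan}{\left(\frac{3}{2} \right)}}{6}.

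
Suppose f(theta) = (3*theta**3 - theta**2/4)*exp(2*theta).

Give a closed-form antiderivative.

An antiderivative is F(theta) = (24*theta**3 - 38*theta**2 + 38*theta - 19)*exp(2*theta)/16.

Recognize the product-rule pattern: f = u'v + uv' with u = 3*theta**3/2 - 19*theta**2/8 + 19*theta/8 - 19/16, v = exp(2*theta), so integration by parts undoes it.
Check: d/dtheta[(24*theta**3 - 38*theta**2 + 38*theta - 19)*exp(2*theta)/16] = 3*theta**3*exp(2*theta) - theta**2*exp(2*theta)/4, which equals f(theta).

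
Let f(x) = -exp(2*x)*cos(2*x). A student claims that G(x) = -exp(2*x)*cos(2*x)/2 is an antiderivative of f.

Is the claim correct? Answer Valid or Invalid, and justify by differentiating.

d/dx[G] = exp(2*x)*sin(2*x) - exp(2*x)*cos(2*x)
d/dx[G] - f(x) = exp(2*x)*sin(2*x) != 0.

Invalid: d/dx[G] - f = exp(2*x)*sin(2*x), which is not 0.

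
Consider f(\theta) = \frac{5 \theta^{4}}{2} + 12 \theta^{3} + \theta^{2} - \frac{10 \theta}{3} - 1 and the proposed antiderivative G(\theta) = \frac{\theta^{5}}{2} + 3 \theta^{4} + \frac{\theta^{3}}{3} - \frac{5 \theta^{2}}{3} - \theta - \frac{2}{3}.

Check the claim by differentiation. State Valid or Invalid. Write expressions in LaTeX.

d/d\theta[G] = \frac{5 \theta^{4}}{2} + 12 \theta^{3} + \theta^{2} - \frac{10 \theta}{3} - 1
This equals f(\theta) exactly, so the claim holds.

Valid. The derivative of G reproduces f.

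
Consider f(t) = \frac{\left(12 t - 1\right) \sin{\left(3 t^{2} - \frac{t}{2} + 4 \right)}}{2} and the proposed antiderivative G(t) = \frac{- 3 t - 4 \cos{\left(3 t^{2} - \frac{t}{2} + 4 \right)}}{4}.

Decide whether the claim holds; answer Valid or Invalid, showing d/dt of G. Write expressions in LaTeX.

Invalid: d/dt[G] - f = - \frac{3}{4}, which is not 0.

d/dt[G] = 6 t \sin{\left(3 t^{2} - \frac{t}{2} + 4 \right)} - \frac{\sin{\left(3 t^{2} - \frac{t}{2} + 4 \right)}}{2} - \frac{3}{4}
d/dt[G] - f(t) = - \frac{3}{4} != 0.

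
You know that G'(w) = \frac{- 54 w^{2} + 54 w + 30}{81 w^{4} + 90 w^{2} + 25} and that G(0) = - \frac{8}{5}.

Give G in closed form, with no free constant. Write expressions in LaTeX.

Recognize the product-rule pattern: G'(w) = u'v + uv' with u = \frac{1}{3 w^{2} + \frac{5}{3}}, v = 2 w - 1, so integration by parts undoes it.
A general antiderivative is \frac{2 w - 1}{3 w^{2} + \frac{5}{3}} + C.
The condition gives C = - \frac{8}{5} - (- \frac{3}{5}) = -1.
So G(w) = \frac{- 9 w^{2} + 6 w - 8}{9 w^{2} + 5}.
Check: d/dw[\frac{- 9 w^{2} + 6 w - 8}{9 w^{2} + 5}] = \frac{- 54 w^{2} + 54 w + 30}{81 w^{4} + 90 w^{2} + 25} = G'(w).

G(w) = \frac{- 9 w^{2} + 6 w - 8}{9 w^{2} + 5}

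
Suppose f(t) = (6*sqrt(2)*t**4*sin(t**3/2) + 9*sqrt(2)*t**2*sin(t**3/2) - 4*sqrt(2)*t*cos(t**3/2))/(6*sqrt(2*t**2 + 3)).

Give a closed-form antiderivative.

Recognize the product-rule pattern: f = u'v + uv' with u = -2*sqrt(t**2 + 3/2)/3, v = cos(t**3/2), so integration by parts undoes it.
Check: d/dt[-sqrt(2)*sqrt(2*t**2 + 3)*cos(t**3/2)/3] = (6*sqrt(2)*t**4*sin(t**3/2) + 9*sqrt(2)*t**2*sin(t**3/2) - 4*sqrt(2)*t*cos(t**3/2))/(6*sqrt(2*t**2 + 3)) = f(t).

An antiderivative is F(t) = -sqrt(2)*sqrt(2*t**2 + 3)*cos(t**3/2)/3.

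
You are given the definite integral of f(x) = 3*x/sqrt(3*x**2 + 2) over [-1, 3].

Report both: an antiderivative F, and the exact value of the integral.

Antiderivative: F(x) = sqrt(3*x**2 + 2); value = -sqrt(5) + sqrt(29)

The substitution u = 3*x**2 + 2 works: f is exactly (dF/du)*(du/dx) for that inner function.
F(x) = sqrt(3*x**2 + 2) is an antiderivative of f.
Check: d/dx[sqrt(3*x**2 + 2)] = 3*x/sqrt(3*x**2 + 2) = f(x).
F(3) = sqrt(29); F(-1) = sqrt(5).
Integral = F(3) - F(-1) = -sqrt(5) + sqrt(29).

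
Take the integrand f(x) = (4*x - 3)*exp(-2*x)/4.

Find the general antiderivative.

f has the shape u'v + uv' for u = 1/8 - x/2 and v = exp(-2*x) — it is the derivative of the product u*v.
Check: d/dx[-x*exp(-2*x)/2 + exp(-2*x)/8] = (4*x - 3)*exp(-2*x)/4 = f(x).

F(x) = -x*exp(-2*x)/2 + exp(-2*x)/8 + C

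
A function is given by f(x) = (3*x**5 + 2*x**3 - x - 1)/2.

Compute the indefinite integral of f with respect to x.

F(x) = x*(x**5 + x**3 - x - 2)/4 + C

An antiderivative F(x) passes only if d/dx[F] lands on f(x) exactly.
Check: d/dx[x*(x**5 + x**3 - x - 2)/4] = 3*x**5/2 + x**3 - x/2 - 1/2, which equals f(x).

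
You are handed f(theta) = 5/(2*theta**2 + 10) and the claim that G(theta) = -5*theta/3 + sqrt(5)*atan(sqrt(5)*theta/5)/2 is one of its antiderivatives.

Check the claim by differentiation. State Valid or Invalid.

Invalid: d/dtheta[G] - f = -5/3, which is not 0.

d/dtheta[G] = (-10*theta**2 - 35)/(6*theta**2 + 30)
d/dtheta[G] - f(theta) = -5/3 != 0.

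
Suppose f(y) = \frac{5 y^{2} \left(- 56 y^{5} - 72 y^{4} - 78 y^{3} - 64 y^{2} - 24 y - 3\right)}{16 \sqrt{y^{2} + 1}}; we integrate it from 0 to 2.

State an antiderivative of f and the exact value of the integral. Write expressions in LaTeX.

f has the shape u'v + uv' for u = \frac{5 \sqrt{y^{2} + 1}}{2} and v = \left(- y^{2} - \frac{y}{2}\right)^{3} — it is the derivative of the product u*v.
F(y) = - \frac{5 y^{6} \sqrt{y^{2} + 1}}{2} - \frac{15 y^{5} \sqrt{y^{2} + 1}}{4} - \frac{15 y^{4} \sqrt{y^{2} + 1}}{8} - \frac{5 y^{3} \sqrt{y^{2} + 1}}{16} is an antiderivative of f.
Check: d/dy[- \frac{5 y^{6} \sqrt{y^{2} + 1}}{2} - \frac{15 y^{5} \sqrt{y^{2} + 1}}{4} - \frac{15 y^{4} \sqrt{y^{2} + 1}}{8} - \frac{5 y^{3} \sqrt{y^{2} + 1}}{16}] = \frac{- 280 y^{7} - 360 y^{6} - 390 y^{5} - 320 y^{4} - 120 y^{3} - 15 y^{2}}{16 \sqrt{y^{2} + 1}}, which equals f(y).
F(2) = - \frac{625 \sqrt{5}}{2}; F(0) = 0.
Integral = F(2) - F(0) = - \frac{625 \sqrt{5}}{2}.

Antiderivative: F(y) = - \frac{5 y^{6} \sqrt{y^{2} + 1}}{2} - \frac{15 y^{5} \sqrt{y^{2} + 1}}{4} - \frac{15 y^{4} \sqrt{y^{2} + 1}}{8} - \frac{5 y^{3} \sqrt{y^{2} + 1}}{16}; value = - \frac{625 \sqrt{5}}{2}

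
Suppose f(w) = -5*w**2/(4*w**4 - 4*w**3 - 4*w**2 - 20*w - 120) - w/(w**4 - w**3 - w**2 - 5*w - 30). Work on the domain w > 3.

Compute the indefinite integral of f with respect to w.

The denominator factors as 4*(w - 3)*(w + 2)*(w**2 + 5); partial fractions split f into directly integrable pieces: (23*w - 85)/(168*(w**2 + 5)) + 1/(15*(w + 2)) - 57/(280*(w - 3)).
Check: d/dw[-57*log(w - 3)/280 + log(w + 2)/15 + 23*log(w**2 + 5)/336 - 17*sqrt(5)*atan(sqrt(5)*w/5)/168] = (-5*w**2 - 4*w)/(4*w**4 - 4*w**3 - 4*w**2 - 20*w - 120), which equals f(w).

F(w) = -57*log(w - 3)/280 + log(w + 2)/15 + 23*log(w**2 + 5)/336 - 17*sqrt(5)*atan(sqrt(5)*w/5)/168 + C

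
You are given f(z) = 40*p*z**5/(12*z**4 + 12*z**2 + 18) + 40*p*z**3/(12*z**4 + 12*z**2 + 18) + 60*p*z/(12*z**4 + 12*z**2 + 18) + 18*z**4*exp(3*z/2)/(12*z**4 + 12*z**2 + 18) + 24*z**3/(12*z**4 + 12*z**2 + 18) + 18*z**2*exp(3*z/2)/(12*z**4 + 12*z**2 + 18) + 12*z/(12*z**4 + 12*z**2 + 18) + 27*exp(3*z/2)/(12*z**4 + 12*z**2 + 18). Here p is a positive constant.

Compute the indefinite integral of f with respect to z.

Integrate term by term and add the pieces.
Check: d/dz[5*p*z**2/3 + exp(3*z/2) + log(2*z**4 + 2*z**2 + 3)/2] = (40*p*z**5 + 40*p*z**3 + 60*p*z + 18*z**4*exp(3*z/2) + 24*z**3 + 18*z**2*exp(3*z/2) + 12*z + 27*exp(3*z/2))/(12*z**4 + 12*z**2 + 18), which equals f(z).

F(z) = 5*p*z**2/3 + exp(3*z/2) + log(2*z**4 + 2*z**2 + 3)/2 + C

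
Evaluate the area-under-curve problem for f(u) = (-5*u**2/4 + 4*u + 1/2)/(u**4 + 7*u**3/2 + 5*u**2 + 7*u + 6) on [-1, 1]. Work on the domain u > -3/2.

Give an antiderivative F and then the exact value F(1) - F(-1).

The denominator factors as 2*(u + 2)*(2*u + 3)*(u**2 + 2); partial fractions split f into directly integrable pieces: -(13*u - 62)/(51*(u**2 + 2)) - 133/(17*(2*u + 3)) + 25/(6*(u + 2)).
F(u) = -133*log(u + 3/2)/34 + 25*log(u + 2)/6 - 13*log(u**2 + 2)/102 + 31*sqrt(2)*atan(sqrt(2)*u/2)/51 is an antiderivative of f.
Check: d/du[-133*log(u + 3/2)/34 + 25*log(u + 2)/6 - 13*log(u**2 + 2)/102 + 31*sqrt(2)*atan(sqrt(2)*u/2)/51] = (-5*u**2 + 16*u + 2)/(4*u**4 + 14*u**3 + 20*u**2 + 28*u + 24), which equals f(u).
F(1) = -133*log(5/2)/34 + 31*sqrt(2)*atan(sqrt(2)/2)/51 + 206*log(3)/51; F(-1) = -31*sqrt(2)*atan(sqrt(2)/2)/51 - 13*log(3)/102 + 133*log(2)/34.
Integral = F(1) - F(-1) = -133*log(5/2)/34 - 133*log(2)/34 + 62*sqrt(2)*atan(sqrt(2)/2)/51 + 25*log(3)/6.

Antiderivative: F(u) = -133*log(u + 3/2)/34 + 25*log(u + 2)/6 - 13*log(u**2 + 2)/102 + 31*sqrt(2)*atan(sqrt(2)*u/2)/51; value = -133*log(5/2)/34 - 133*log(2)/34 + 62*sqrt(2)*atan(sqrt(2)/2)/51 + 25*log(3)/6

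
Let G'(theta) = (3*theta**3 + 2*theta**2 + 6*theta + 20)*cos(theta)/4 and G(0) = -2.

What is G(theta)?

Whatever form G(theta) takes, its d/dtheta must return the stated G'(theta).
A general antiderivative is 3*theta**3*sin(theta)/4 + theta**2*sin(theta)/2 + 9*theta**2*cos(theta)/4 - 3*theta*sin(theta) + theta*cos(theta) + 4*sin(theta) - 3*cos(theta) + C.
The condition gives C = -2 - (-3) = 1.
So G(theta) = 3*theta**3*sin(theta)/4 + theta**2*sin(theta)/2 + 9*theta**2*cos(theta)/4 - 3*theta*sin(theta) + theta*cos(theta) + 4*sin(theta) - 3*cos(theta) + 1.
Check: d/dtheta[3*theta**3*sin(theta)/4 + theta**2*sin(theta)/2 + 9*theta**2*cos(theta)/4 - 3*theta*sin(theta) + theta*cos(theta) + 4*sin(theta) - 3*cos(theta) + 1] = 3*theta**3*cos(theta)/4 + theta**2*cos(theta)/2 + 3*theta*cos(theta)/2 + 5*cos(theta), which equals G'(theta).

G(theta) = 3*theta**3*sin(theta)/4 + theta**2*sin(theta)/2 + 9*theta**2*cos(theta)/4 - 3*theta*sin(theta) + theta*cos(theta) + 4*sin(theta) - 3*cos(theta) + 1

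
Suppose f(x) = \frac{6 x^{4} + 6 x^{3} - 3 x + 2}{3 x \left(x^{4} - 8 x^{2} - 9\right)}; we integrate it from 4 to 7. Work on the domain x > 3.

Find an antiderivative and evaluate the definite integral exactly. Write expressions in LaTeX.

Antiderivative: F(x) = \frac{- 40 \log{\left(x \right)} + 641 \log{\left(x - 3 \right)} + 335 \log{\left(x + 3 \right)} + 72 \log{\left(x^{2} + 1 \right)} + 162 \operatorname{atan}{\left(x \right)}}{540}; value = - \frac{25 \log{\left(7 \right)}}{36} - \frac{3 \operatorname{atan}{\left(4 \right)}}{10} - \frac{2 \log{\left(17 \right)}}{15} + \frac{3 \operatorname{atan}{\left(7 \right)}}{10} + \frac{2 \log{\left(50 \right)}}{15} + \frac{67 \log{\left(10 \right)}}{108} + \frac{227 \log{\left(4 \right)}}{180}

Factor the denominator (3 x \left(x - 3\right) \left(x + 3\right) \left(x^{2} + 1\right)) and decompose: f = \frac{8 x + 9}{30 \left(x^{2} + 1\right)} + \frac{67}{108 \left(x + 3\right)} + \frac{641}{540 \left(x - 3\right)} - \frac{2}{27 x}; each piece integrates to a log, atan, or power term.
F(x) = \frac{- 40 \log{\left(x \right)} + 641 \log{\left(x - 3 \right)} + 335 \log{\left(x + 3 \right)} + 72 \log{\left(x^{2} + 1 \right)} + 162 \operatorname{atan}{\left(x \right)}}{540} is an antiderivative of f.
Check: d/dx[\frac{- 40 \log{\left(x \right)} + 641 \log{\left(x - 3 \right)} + 335 \log{\left(x + 3 \right)} + 72 \log{\left(x^{2} + 1 \right)} + 162 \operatorname{atan}{\left(x \right)}}{540}] = \frac{6 x^{4} + 6 x^{3} - 3 x + 2}{3 x^{5} - 24 x^{3} - 27 x}, which equals f(x).
F(7) = - \frac{2 \log{\left(7 \right)}}{27} + \frac{3 \operatorname{atan}{\left(7 \right)}}{10} + \frac{2 \log{\left(50 \right)}}{15} + \frac{67 \log{\left(10 \right)}}{108} + \frac{641 \log{\left(4 \right)}}{540}; F(4) = - \frac{2 \log{\left(4 \right)}}{27} + \frac{2 \log{\left(17 \right)}}{15} + \frac{3 \operatorname{atan}{\left(4 \right)}}{10} + \frac{67 \log{\left(7 \right)}}{108}.
Integral = F(7) - F(4) = - \frac{25 \log{\left(7 \right)}}{36} - \frac{3 \operatorname{atan}{\left(4 \right)}}{10} - \frac{2 \log{\left(17 \right)}}{15} + \frac{3 \operatorname{atan}{\left(7 \right)}}{10} + \frac{2 \log{\left(50 \right)}}{15} + \frac{67 \log{\left(10 \right)}}{108} + \frac{227 \log{\left(4 \right)}}{180}.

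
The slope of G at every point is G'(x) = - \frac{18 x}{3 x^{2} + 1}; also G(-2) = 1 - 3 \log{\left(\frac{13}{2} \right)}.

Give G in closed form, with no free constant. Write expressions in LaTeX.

G'(x) matches the chain-rule pattern g'(h)*h' with inner function h(x) = \frac{3 x^{2}}{2} + \frac{1}{2}; substituting u = h(x) collapses the integral.
A general antiderivative is - 3 \log{\left(\frac{3 x^{2}}{2} + \frac{1}{2} \right)} + C.
The condition gives C = 1 - 3 \log{\left(\frac{13}{2} \right)} - (- 3 \log{\left(\frac{13}{2} \right)}) = 1.
So G(x) = 1 - 3 \log{\left(\frac{3 x^{2}}{2} + \frac{1}{2} \right)}.
Check: d/dx[1 - 3 \log{\left(\frac{3 x^{2}}{2} + \frac{1}{2} \right)}] = - \frac{18 x}{3 x^{2} + 1} = G'(x).

G(x) = 1 - 3 \log{\left(\frac{3 x^{2}}{2} + \frac{1}{2} \right)}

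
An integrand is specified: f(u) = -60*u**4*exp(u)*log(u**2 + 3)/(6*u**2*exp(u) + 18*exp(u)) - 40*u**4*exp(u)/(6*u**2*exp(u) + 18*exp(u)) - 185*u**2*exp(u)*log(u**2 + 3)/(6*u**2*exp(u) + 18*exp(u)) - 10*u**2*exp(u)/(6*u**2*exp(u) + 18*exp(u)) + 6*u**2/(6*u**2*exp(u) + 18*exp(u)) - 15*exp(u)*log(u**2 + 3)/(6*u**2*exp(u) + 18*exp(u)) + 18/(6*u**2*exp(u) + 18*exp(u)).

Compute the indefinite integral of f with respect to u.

F(u) = 2*(-5*u**3 - 5*u/4)*log(u**2 + 3)/3 - exp(-u) + C

The integrand splits into summands that can be handled one at a time.
Check: d/du[2*(-5*u**3 - 5*u/4)*log(u**2 + 3)/3 - exp(-u)] = (-60*u**4*exp(u)*log(u**2 + 3) - 40*u**4*exp(u) - 185*u**2*exp(u)*log(u**2 + 3) - 10*u**2*exp(u) + 6*u**2 - 15*exp(u)*log(u**2 + 3) + 18)/(6*u**2*exp(u) + 18*exp(u)), which equals f(u).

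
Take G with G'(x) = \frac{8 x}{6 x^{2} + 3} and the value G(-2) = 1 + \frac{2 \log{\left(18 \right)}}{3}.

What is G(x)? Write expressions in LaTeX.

G(x) = \frac{2 \log{\left(2 x^{2} + 1 \right)}}{3} + \frac{2 \log{\left(2 \right)}}{3} + 1

G'(x) matches the chain-rule pattern g'(h)*h' with inner function h(x) = 4 x^{2} + 2; substituting u = h(x) collapses the integral.
A general antiderivative is \frac{2 \log{\left(4 x^{2} + 2 \right)}}{3} + C.
The condition gives C = 1 + \frac{2 \log{\left(18 \right)}}{3} - (\frac{2 \log{\left(18 \right)}}{3}) = 1.
So G(x) = \frac{2 \log{\left(2 x^{2} + 1 \right)}}{3} + \frac{2 \log{\left(2 \right)}}{3} + 1.
Check: d/dx[\frac{2 \log{\left(2 x^{2} + 1 \right)}}{3} + \frac{2 \log{\left(2 \right)}}{3} + 1] = \frac{8 x}{6 x^{2} + 3} = G'(x).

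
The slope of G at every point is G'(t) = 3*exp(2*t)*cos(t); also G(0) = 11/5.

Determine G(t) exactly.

A candidate passes only if d/dt[G] lands on the given G'(t) exactly.
A general antiderivative is 3*exp(2*t)*sin(t)/5 + 6*exp(2*t)*cos(t)/5 + C.
The condition gives C = 11/5 - (6/5) = 1.
So G(t) = (3*exp(2*t)*sin(t) + 6*exp(2*t)*cos(t) + 5)/5.
Check: d/dt[(3*exp(2*t)*sin(t) + 6*exp(2*t)*cos(t) + 5)/5] = 3*exp(2*t)*cos(t) = G'(t).

G(t) = (3*exp(2*t)*sin(t) + 6*exp(2*t)*cos(t) + 5)/5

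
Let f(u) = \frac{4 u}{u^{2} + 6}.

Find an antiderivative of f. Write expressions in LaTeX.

An antiderivative is F(u) = 2 \log{\left(u^{2} + 6 \right)}.

f matches the chain-rule pattern g'(h)*h' with inner function h(u) = u^{2} + 6; substituting w = h(u) collapses the integral.
Check: d/du[2 \log{\left(u^{2} + 6 \right)}] = \frac{4 u}{u^{2} + 6} = f(u).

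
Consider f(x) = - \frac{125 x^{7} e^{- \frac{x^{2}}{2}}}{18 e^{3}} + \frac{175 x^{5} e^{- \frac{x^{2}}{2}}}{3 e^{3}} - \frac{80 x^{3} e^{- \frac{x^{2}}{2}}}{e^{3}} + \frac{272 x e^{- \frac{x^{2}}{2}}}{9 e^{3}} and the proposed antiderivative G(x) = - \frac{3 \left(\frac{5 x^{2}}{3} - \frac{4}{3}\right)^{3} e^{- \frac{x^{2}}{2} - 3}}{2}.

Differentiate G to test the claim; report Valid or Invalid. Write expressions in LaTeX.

d/dx[G] = \frac{\left(125 x^{7} - 1050 x^{5} + 1440 x^{3} - 544 x\right) e^{- \frac{x^{2}}{2}}}{18 e^{3}}
d/dx[G] - f(x) = \frac{\left(125 x^{7} e^{\frac{x^{2}}{2}} - 1050 x^{5} e^{\frac{x^{2}}{2}} + 1440 x^{3} e^{\frac{x^{2}}{2}} - 544 x e^{\frac{x^{2}}{2}}\right) e^{- x^{2}}}{9 e^{3}} != 0.

Invalid: d/dx[G] - f = \frac{\left(125 x^{7} e^{\frac{x^{2}}{2}} - 1050 x^{5} e^{\frac{x^{2}}{2}} + 1440 x^{3} e^{\frac{x^{2}}{2}} - 544 x e^{\frac{x^{2}}{2}}\right) e^{- x^{2}}}{9 e^{3}}, which is not 0.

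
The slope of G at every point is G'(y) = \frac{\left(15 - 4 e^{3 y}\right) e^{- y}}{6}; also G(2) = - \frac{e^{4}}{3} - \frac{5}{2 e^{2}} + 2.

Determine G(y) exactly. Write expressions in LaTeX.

Since d/dy undoes antidifferentiation here, G(y) must give back the stated G'(y).
A general antiderivative is - \frac{e^{2 y}}{3} - \frac{5 e^{- y}}{2} + C.
The condition gives C = - \frac{e^{4}}{3} - \frac{5}{2 e^{2}} + 2 - (- \frac{e^{4}}{3} - \frac{5}{2 e^{2}}) = 2.
So G(y) = \frac{\left(- 2 e^{3 y} + 12 e^{y} - 15\right) e^{- y}}{6}.
Check: d/dy[\frac{\left(- 2 e^{3 y} + 12 e^{y} - 15\right) e^{- y}}{6}] = \frac{\left(15 - 4 e^{3 y}\right) e^{- y}}{6} = G'(y).

G(y) = \frac{\left(- 2 e^{3 y} + 12 e^{y} - 15\right) e^{- y}}{6}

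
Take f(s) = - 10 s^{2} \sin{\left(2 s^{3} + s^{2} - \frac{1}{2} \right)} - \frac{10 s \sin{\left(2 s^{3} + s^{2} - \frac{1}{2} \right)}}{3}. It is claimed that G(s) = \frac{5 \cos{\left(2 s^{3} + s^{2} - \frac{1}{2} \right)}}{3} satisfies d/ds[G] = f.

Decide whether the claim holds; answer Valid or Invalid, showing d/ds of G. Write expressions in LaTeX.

d/ds[G] = - 10 s^{2} \sin{\left(2 s^{3} + s^{2} - \frac{1}{2} \right)} - \frac{10 s \sin{\left(2 s^{3} + s^{2} - \frac{1}{2} \right)}}{3}
This equals f(s) exactly, so the claim holds.

Valid. The derivative of G reproduces f.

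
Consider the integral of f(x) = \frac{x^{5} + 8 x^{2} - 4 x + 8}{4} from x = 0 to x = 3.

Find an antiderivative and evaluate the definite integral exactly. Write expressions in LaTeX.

Antiderivative: F(x) = \frac{x \left(x^{5} + 16 x^{2} - 12 x + 48\right)}{24}; value = \frac{399}{8}

Since d/dx undoes antidifferentiation here, F'(x) = f(x) is required of F(x).
F(x) = \frac{x \left(x^{5} + 16 x^{2} - 12 x + 48\right)}{24} is an antiderivative of f.
Check: d/dx[\frac{x \left(x^{5} + 16 x^{2} - 12 x + 48\right)}{24}] = \frac{x^{5}}{4} + 2 x^{2} - x + 2, which equals f(x).
F(3) = \frac{399}{8}; F(0) = 0.
Integral = F(3) - F(0) = \frac{399}{8}.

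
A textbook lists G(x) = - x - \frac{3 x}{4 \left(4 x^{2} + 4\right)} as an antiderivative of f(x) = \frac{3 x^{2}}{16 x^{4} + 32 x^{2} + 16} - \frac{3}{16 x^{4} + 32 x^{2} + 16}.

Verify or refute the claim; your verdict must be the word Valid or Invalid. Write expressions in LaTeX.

d/dx[G] = \frac{- 16 x^{4} - 29 x^{2} - 19}{16 x^{4} + 32 x^{2} + 16}
d/dx[G] - f(x) = -1 != 0.

Invalid: d/dx[G] - f = -1, which is not 0.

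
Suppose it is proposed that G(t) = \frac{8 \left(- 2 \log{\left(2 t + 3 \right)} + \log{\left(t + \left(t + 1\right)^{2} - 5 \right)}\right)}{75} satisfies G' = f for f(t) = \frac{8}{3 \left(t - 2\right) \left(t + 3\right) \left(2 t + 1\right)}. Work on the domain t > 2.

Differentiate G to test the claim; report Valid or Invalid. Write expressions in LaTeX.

d/dt[G] = \frac{8}{6 t^{3} + 27 t^{2} + 3 t - 36}
d/dt[G] - f(t) = \frac{- 16 t^{2} - 32 t + 16}{4 t^{6} + 24 t^{5} + 7 t^{4} - 132 t^{3} - 101 t^{2} + 126 t + 72} != 0.

Invalid: d/dt[G] - f = \frac{- 16 t^{2} - 32 t + 16}{4 t^{6} + 24 t^{5} + 7 t^{4} - 132 t^{3} - 101 t^{2} + 126 t + 72}, which is not 0.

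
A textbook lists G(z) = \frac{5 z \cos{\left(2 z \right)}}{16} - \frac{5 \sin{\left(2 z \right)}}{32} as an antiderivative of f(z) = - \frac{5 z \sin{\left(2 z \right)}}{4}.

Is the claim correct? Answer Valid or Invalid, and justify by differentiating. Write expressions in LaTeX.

Invalid: d/dz[G] - f = \frac{5 z \sin{\left(2 z \right)}}{8}, which is not 0.

d/dz[G] = - \frac{5 z \sin{\left(2 z \right)}}{8}
d/dz[G] - f(z) = \frac{5 z \sin{\left(2 z \right)}}{8} != 0.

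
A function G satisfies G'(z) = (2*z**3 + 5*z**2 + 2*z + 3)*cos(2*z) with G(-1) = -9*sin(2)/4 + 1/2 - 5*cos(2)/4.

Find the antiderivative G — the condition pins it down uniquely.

G(z) = z**3*sin(2*z) + 5*z**2*sin(2*z)/2 + 3*z**2*cos(2*z)/2 - z*sin(2*z)/2 + 5*z*cos(2*z)/2 + sin(2*z)/4 - cos(2*z)/4 + 1/2

Recover the given G'(z) by differentiating a candidate G(z); any mismatch rules it out.
A general antiderivative is z**3*sin(2*z) + 5*z**2*sin(2*z)/2 + 3*z**2*cos(2*z)/2 - z*sin(2*z)/2 + 5*z*cos(2*z)/2 + sin(2*z)/4 - cos(2*z)/4 + C.
The condition gives C = -9*sin(2)/4 + 1/2 - 5*cos(2)/4 - (-9*sin(2)/4 - 5*cos(2)/4) = 1/2.
So G(z) = z**3*sin(2*z) + 5*z**2*sin(2*z)/2 + 3*z**2*cos(2*z)/2 - z*sin(2*z)/2 + 5*z*cos(2*z)/2 + sin(2*z)/4 - cos(2*z)/4 + 1/2.
Check: d/dz[z**3*sin(2*z) + 5*z**2*sin(2*z)/2 + 3*z**2*cos(2*z)/2 - z*sin(2*z)/2 + 5*z*cos(2*z)/2 + sin(2*z)/4 - cos(2*z)/4 + 1/2] = 2*z**3*cos(2*z) + 5*z**2*cos(2*z) + 2*z*cos(2*z) + 3*cos(2*z), which equals G'(z).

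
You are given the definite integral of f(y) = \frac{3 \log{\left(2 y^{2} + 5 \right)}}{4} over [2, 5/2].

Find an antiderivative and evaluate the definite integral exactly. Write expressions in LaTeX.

Antiderivative: F(y) = \frac{3 y \log{\left(2 y^{2} + 5 \right)}}{4} - \frac{3 y}{2} + \frac{3 \sqrt{10} \operatorname{atan}{\left(\frac{\sqrt{10} y}{5} \right)}}{4}; value = - \frac{3 \log{\left(13 \right)}}{2} - \frac{3 \sqrt{10} \operatorname{atan}{\left(\frac{2 \sqrt{10}}{5} \right)}}{4} - \frac{3}{4} + \frac{3 \sqrt{10} \operatorname{atan}{\left(\frac{\sqrt{10}}{2} \right)}}{4} + \frac{15 \log{\left(\frac{35}{2} \right)}}{8}

Check any antiderivative F(y) by computing F'(y) and comparing it with f(y).
F(y) = \frac{3 y \log{\left(2 y^{2} + 5 \right)}}{4} - \frac{3 y}{2} + \frac{3 \sqrt{10} \operatorname{atan}{\left(\frac{\sqrt{10} y}{5} \right)}}{4} is an antiderivative of f.
Check: d/dy[\frac{3 y \log{\left(2 y^{2} + 5 \right)}}{4} - \frac{3 y}{2} + \frac{3 \sqrt{10} \operatorname{atan}{\left(\frac{\sqrt{10} y}{5} \right)}}{4}] = \frac{3 \log{\left(2 y^{2} + 5 \right)}}{4} = f(y).
F(5/2) = - \frac{15}{4} + \frac{3 \sqrt{10} \operatorname{atan}{\left(\frac{\sqrt{10}}{2} \right)}}{4} + \frac{15 \log{\left(\frac{35}{2} \right)}}{8}; F(2) = -3 + \frac{3 \sqrt{10} \operatorname{atan}{\left(\frac{2 \sqrt{10}}{5} \right)}}{4} + \frac{3 \log{\left(13 \right)}}{2}.
Integral = F(5/2) - F(2) = - \frac{3 \log{\left(13 \right)}}{2} - \frac{3 \sqrt{10} \operatorname{atan}{\left(\frac{2 \sqrt{10}}{5} \right)}}{4} - \frac{3}{4} + \frac{3 \sqrt{10} \operatorname{atan}{\left(\frac{\sqrt{10}}{2} \right)}}{4} + \frac{15 \log{\left(\frac{35}{2} \right)}}{8}.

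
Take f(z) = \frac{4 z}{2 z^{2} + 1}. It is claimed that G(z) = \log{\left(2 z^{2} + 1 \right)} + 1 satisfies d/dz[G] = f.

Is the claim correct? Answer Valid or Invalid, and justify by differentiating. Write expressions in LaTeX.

Valid - differentiating G returns exactly f.

d/dz[G] = \frac{4 z}{2 z^{2} + 1}
This equals f(z) exactly, so the claim holds.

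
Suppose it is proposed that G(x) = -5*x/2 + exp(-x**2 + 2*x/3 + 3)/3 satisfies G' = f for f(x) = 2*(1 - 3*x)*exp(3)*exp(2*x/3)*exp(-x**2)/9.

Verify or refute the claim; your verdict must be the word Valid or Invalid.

d/dx[G] = -2*x*exp(3)*exp(2*x/3)*exp(-x**2)/3 + 2*exp(3)*exp(2*x/3)*exp(-x**2)/9 - 5/2
d/dx[G] - f(x) = -5/2 != 0.

Invalid: d/dx[G] - f = -5/2, which is not 0.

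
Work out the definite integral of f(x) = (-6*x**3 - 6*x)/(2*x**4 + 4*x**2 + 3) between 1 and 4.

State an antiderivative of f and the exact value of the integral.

f matches the chain-rule pattern g'(h)*h' with inner function h(x) = x**4 + 2*x**2 + 3/2; substituting u = h(x) collapses the integral.
F(x) = -3*log(x**4 + 2*x**2 + 3/2)/4 is an antiderivative of f.
Check: d/dx[-3*log(x**4 + 2*x**2 + 3/2)/4] = (-6*x**3 - 6*x)/(2*x**4 + 4*x**2 + 3) = f(x).
F(4) = -3*log(579/2)/4; F(1) = -3*log(9/2)/4.
Integral = F(4) - F(1) = -3*log(579/2)/4 + 3*log(9/2)/4.

Antiderivative: F(x) = -3*log(x**4 + 2*x**2 + 3/2)/4; value = -3*log(579/2)/4 + 3*log(9/2)/4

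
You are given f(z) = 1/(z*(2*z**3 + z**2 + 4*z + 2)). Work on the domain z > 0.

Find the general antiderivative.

Factor the denominator (z*(2*z + 1)*(z**2 + 2)) and decompose: f = -(z + 4)/(18*(z**2 + 2)) - 8/(9*(2*z + 1)) + 1/(2*z); each piece integrates to a log, atan, or power term.
Check: d/dz[log(z)/2 - 4*log(z + 1/2)/9 - log(z**2 + 2)/36 - sqrt(2)*atan(sqrt(2)*z/2)/9] = 1/(2*z**4 + z**3 + 4*z**2 + 2*z), which equals f(z).

F(z) = log(z)/2 - 4*log(z + 1/2)/9 - log(z**2 + 2)/36 - sqrt(2)*atan(sqrt(2)*z/2)/9 + C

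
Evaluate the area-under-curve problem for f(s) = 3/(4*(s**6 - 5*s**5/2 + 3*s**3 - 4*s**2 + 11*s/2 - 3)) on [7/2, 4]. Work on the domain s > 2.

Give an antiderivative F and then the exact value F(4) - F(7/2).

Factor the denominator (2*(s - 2)*(s - 1)**2*(2*s + 3)*(s**2 + 1)) and decompose: f = -3*(8*s + 1)/(260*(s**2 + 1)) - 48/(2275*(2*s + 3)) + 3/(50*(s - 1)) - 3/(20*(s - 1)**2) + 3/(70*(s - 2)); each piece integrates to a log, atan, or power term.
F(s) = 3*log(s - 2)/70 + 3*log(s - 1)/50 - 24*log(s + 3/2)/2275 - 3*log(s**2 + 1)/65 - 3*atan(s)/260 + 3/(20*s - 20) is an antiderivative of f.
Check: d/ds[3*log(s - 2)/70 + 3*log(s - 1)/50 - 24*log(s + 3/2)/2275 - 3*log(s**2 + 1)/65 - 3*atan(s)/260 + 3/(20*s - 20)] = 3/(4*s**6 - 10*s**5 + 12*s**3 - 16*s**2 + 22*s - 12), which equals f(s).
F(4) = -3*log(17)/65 - 24*log(11/2)/2275 - 3*atan(4)/260 + 3*log(2)/70 + 1/20 + 3*log(3)/50; F(7/2) = -3*log(53/4)/65 - 24*log(5)/2275 - 3*atan(7/2)/260 + 3*log(3/2)/70 + 3*log(5/2)/50 + 3/50.
Integral = F(4) - F(7/2) = -3*log(17)/65 - 3*log(5/2)/50 - 24*log(11/2)/2275 - 3*log(3/2)/70 - 3*atan(4)/260 - 1/100 + 3*atan(7/2)/260 + 24*log(5)/2275 + 3*log(2)/70 + 3*log(3)/50 + 3*log(53/4)/65.

Antiderivative: F(s) = 3*log(s - 2)/70 + 3*log(s - 1)/50 - 24*log(s + 3/2)/2275 - 3*log(s**2 + 1)/65 - 3*atan(s)/260 + 3/(20*s - 20); value = -3*log(17)/65 - 3*log(5/2)/50 - 24*log(11/2)/2275 - 3*log(3/2)/70 - 3*atan(4)/260 - 1/100 + 3*atan(7/2)/260 + 24*log(5)/2275 + 3*log(2)/70 + 3*log(3)/50 + 3*log(53/4)/65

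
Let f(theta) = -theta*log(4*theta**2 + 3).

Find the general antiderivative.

F(theta) = -theta**2*log(4*theta**2 + 3)/2 + theta**2/2 - 3*log(4*theta**2 + 3)/8 + C

Recover f(theta) by differentiating a candidate F(theta); any mismatch rules it out.
Check: d/dtheta[-theta**2*log(4*theta**2 + 3)/2 + theta**2/2 - 3*log(4*theta**2 + 3)/8] = -theta*log(4*theta**2 + 3) = f(theta).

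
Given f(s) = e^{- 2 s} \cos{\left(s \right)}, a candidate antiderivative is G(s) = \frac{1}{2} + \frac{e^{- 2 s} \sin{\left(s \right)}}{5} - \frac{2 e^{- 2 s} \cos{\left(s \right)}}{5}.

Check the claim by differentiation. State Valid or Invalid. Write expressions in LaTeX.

Valid: G'(s) = f(s).

d/ds[G] = e^{- 2 s} \cos{\left(s \right)}
This equals f(s) exactly, so the claim holds.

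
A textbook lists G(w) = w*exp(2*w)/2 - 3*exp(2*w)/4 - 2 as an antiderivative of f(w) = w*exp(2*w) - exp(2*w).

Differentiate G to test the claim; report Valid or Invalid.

d/dw[G] = w*exp(2*w) - exp(2*w)
This equals f(w) exactly, so the claim holds.

Valid - differentiating G returns exactly f.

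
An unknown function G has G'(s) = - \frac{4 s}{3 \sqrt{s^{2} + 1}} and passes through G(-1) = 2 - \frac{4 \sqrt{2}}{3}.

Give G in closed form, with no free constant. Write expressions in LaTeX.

G(s) = 2 - \frac{4 \sqrt{s^{2} + 1}}{3}

G'(s) matches the chain-rule pattern g'(h)*h' with inner function h(s) = s^{2} + 1; substituting u = h(s) collapses the integral.
A general antiderivative is - \frac{4 \sqrt{s^{2} + 1}}{3} + C.
The condition gives C = 2 - \frac{4 \sqrt{2}}{3} - (- \frac{4 \sqrt{2}}{3}) = 2.
So G(s) = 2 - \frac{4 \sqrt{s^{2} + 1}}{3}.
Check: d/ds[2 - \frac{4 \sqrt{s^{2} + 1}}{3}] = - \frac{4 s}{3 \sqrt{s^{2} + 1}} = G'(s).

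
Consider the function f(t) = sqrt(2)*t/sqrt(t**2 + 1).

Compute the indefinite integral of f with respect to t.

The substitution u = 2*t**2 + 2 works: f is exactly (dF/du)*(du/dt) for that inner function.
Check: d/dt[sqrt(2)*sqrt(t**2 + 1)] = sqrt(2)*t/sqrt(t**2 + 1) = f(t).

F(t) = sqrt(2)*sqrt(t**2 + 1) + C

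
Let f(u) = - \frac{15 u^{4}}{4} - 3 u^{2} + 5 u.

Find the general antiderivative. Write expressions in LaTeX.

The integrand splits into summands that can be handled one at a time.
Check: d/du[- \frac{3 u^{5}}{4} - u^{3} + \frac{5 u^{2}}{2}] = - \frac{15 u^{4}}{4} - 3 u^{2} + 5 u = f(u).

F(u) = - \frac{3 u^{5}}{4} - u^{3} + \frac{5 u^{2}}{2} + C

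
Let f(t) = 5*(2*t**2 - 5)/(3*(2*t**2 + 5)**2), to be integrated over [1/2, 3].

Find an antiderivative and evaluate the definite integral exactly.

Antiderivative: F(t) = -5*t/(3*(2*t**2 + 5)); value = -50/759

Recognize the product-rule pattern: f = u'v + uv' with u = -5*t/3, v = 1/(2*t**2 + 5), so integration by parts undoes it.
F(t) = -5*t/(3*(2*t**2 + 5)) is an antiderivative of f.
Check: d/dt[-5*t/(3*(2*t**2 + 5))] = (10*t**2 - 25)/(12*t**4 + 60*t**2 + 75), which equals f(t).
F(3) = -5/23; F(1/2) = -5/33.
Integral = F(3) - F(1/2) = -50/759.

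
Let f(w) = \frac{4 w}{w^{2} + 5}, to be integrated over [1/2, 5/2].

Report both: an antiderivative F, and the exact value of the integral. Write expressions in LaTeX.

Antiderivative: F(w) = 2 \log{\left(w^{2} + 5 \right)}; value = - 2 \log{\left(\frac{21}{4} \right)} + 2 \log{\left(\frac{45}{4} \right)}

The substitution u = w^{2} + 5 works: f is exactly (dF/du)*(du/dw) for that inner function.
F(w) = 2 \log{\left(w^{2} + 5 \right)} is an antiderivative of f.
Check: d/dw[2 \log{\left(w^{2} + 5 \right)}] = \frac{4 w}{w^{2} + 5} = f(w).
F(5/2) = 2 \log{\left(\frac{45}{4} \right)}; F(1/2) = 2 \log{\left(\frac{21}{4} \right)}.
Integral = F(5/2) - F(1/2) = - 2 \log{\left(\frac{21}{4} \right)} + 2 \log{\left(\frac{45}{4} \right)}.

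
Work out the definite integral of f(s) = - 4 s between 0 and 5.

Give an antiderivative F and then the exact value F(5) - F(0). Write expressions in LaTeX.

Antiderivative: F(s) = - 2 s^{2}; value = -50

Whatever form F(s) takes, F'(s) = f(s) is non-negotiable.
F(s) = - 2 s^{2} is an antiderivative of f.
Check: d/ds[- 2 s^{2}] = - 4 s = f(s).
F(5) = -50; F(0) = 0.
Integral = F(5) - F(0) = -50.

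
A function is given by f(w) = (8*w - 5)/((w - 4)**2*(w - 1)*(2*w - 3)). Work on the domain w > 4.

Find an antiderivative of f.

The denominator factors as (w - 4)**2*(w - 1)*(2*w - 3); partial fractions split f into directly integrable pieces: 56/(25*(2*w - 3)) - 1/(3*(w - 1)) - 59/(75*(w - 4)) + 9/(5*(w - 4)**2).
Check: d/dw[(-59*(w - 4)*log(w - 4) + 84*(w - 4)*log(w - 3/2) - 25*(w - 4)*log(w - 1) - 135)/(75*(w - 4))] = (8*w - 5)/(2*w**4 - 21*w**3 + 75*w**2 - 104*w + 48), which equals f(w).

An antiderivative is F(w) = (-59*(w - 4)*log(w - 4) + 84*(w - 4)*log(w - 3/2) - 25*(w - 4)*log(w - 1) - 135)/(75*(w - 4)).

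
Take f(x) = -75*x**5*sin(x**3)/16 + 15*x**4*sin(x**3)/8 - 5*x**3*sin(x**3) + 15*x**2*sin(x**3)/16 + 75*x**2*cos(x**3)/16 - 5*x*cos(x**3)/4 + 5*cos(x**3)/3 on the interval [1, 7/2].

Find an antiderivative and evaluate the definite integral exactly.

Antiderivative: F(x) = 5*(15*x**3 - 6*x**2 + 16*x - 3)*cos(x**3)/48; value = -55*cos(1)/24 + 24905*cos(343/8)/384

f has the shape u'v + uv' for u = 25*x**3/16 - 5*x**2/8 + 5*x/3 - 5/16 and v = cos(x**3) — it is the derivative of the product u*v.
F(x) = 5*(15*x**3 - 6*x**2 + 16*x - 3)*cos(x**3)/48 is an antiderivative of f.
Check: d/dx[5*(15*x**3 - 6*x**2 + 16*x - 3)*cos(x**3)/48] = -75*x**5*sin(x**3)/16 + 15*x**4*sin(x**3)/8 - 5*x**3*sin(x**3) + 15*x**2*sin(x**3)/16 + 75*x**2*cos(x**3)/16 - 5*x*cos(x**3)/4 + 5*cos(x**3)/3 = f(x).
F(7/2) = 24905*cos(343/8)/384; F(1) = 55*cos(1)/24.
Integral = F(7/2) - F(1) = -55*cos(1)/24 + 24905*cos(343/8)/384.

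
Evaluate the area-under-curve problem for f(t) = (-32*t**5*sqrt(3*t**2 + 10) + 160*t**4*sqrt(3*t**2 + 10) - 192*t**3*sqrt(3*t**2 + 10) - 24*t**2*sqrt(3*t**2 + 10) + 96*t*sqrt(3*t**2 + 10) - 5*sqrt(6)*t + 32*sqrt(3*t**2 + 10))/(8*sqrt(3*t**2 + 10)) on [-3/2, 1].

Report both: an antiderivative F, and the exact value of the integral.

Antiderivative: F(t) = -2*t**6/3 + 4*t**5 - 6*t**4 - t**3 + 6*t**2 + 4*t - 5*sqrt(6)*sqrt(3*t**2 + 10)/24; value = -5*sqrt(78)/24 + 5*sqrt(402)/48 + 6125/96

For F(t) to be correct the identity F'(t) - f(t) = 0 must hold.
F(t) = -2*t**6/3 + 4*t**5 - 6*t**4 - t**3 + 6*t**2 + 4*t - 5*sqrt(6)*sqrt(3*t**2 + 10)/24 is an antiderivative of f.
Check: d/dt[-2*t**6/3 + 4*t**5 - 6*t**4 - t**3 + 6*t**2 + 4*t - 5*sqrt(6)*sqrt(3*t**2 + 10)/24] = (-32*t**5*sqrt(3*t**2 + 10) + 160*t**4*sqrt(3*t**2 + 10) - 192*t**3*sqrt(3*t**2 + 10) - 24*t**2*sqrt(3*t**2 + 10) + 96*t*sqrt(3*t**2 + 10) - 5*sqrt(6)*t + 32*sqrt(3*t**2 + 10))/(8*sqrt(3*t**2 + 10)) = f(t).
F(1) = 19/3 - 5*sqrt(78)/24; F(-3/2) = -1839/32 - 5*sqrt(402)/48.
Integral = F(1) - F(-3/2) = -5*sqrt(78)/24 + 5*sqrt(402)/48 + 6125/96.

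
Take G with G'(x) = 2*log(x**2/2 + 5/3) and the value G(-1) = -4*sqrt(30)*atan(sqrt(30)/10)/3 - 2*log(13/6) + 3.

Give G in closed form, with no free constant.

G(x) = (6*x*log(x**2/2 + 5/3) - 12*x + 4*sqrt(30)*atan(sqrt(30)*x/10) - 3)/3

A first test for any G(x): its x-derivative must equal the given G'(x).
A general antiderivative is 2*x*log(x**2/2 + 5/3) - 4*x + 4*sqrt(30)*atan(sqrt(30)*x/10)/3 + C.
The condition gives C = -4*sqrt(30)*atan(sqrt(30)/10)/3 - 2*log(13/6) + 3 - (-4*sqrt(30)*atan(sqrt(30)/10)/3 - 2*log(13/6) + 4) = -1.
So G(x) = (6*x*log(x**2/2 + 5/3) - 12*x + 4*sqrt(30)*atan(sqrt(30)*x/10) - 3)/3.
Check: d/dx[(6*x*log(x**2/2 + 5/3) - 12*x + 4*sqrt(30)*atan(sqrt(30)*x/10) - 3)/3] = 2*log(3*x**2 + 10) - 2*log(6), which equals G'(x).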